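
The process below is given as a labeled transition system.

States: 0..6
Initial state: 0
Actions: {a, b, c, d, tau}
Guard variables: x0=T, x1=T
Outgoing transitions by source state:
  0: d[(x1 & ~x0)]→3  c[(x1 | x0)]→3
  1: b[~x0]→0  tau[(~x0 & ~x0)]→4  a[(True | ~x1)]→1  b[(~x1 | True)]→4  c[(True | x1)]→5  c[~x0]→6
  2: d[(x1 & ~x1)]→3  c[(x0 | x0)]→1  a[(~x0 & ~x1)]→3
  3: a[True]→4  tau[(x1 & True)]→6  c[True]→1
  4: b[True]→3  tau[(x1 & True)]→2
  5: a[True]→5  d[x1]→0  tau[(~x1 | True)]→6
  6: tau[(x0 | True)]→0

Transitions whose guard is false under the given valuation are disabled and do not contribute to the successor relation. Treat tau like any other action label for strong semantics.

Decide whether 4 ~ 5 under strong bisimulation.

Answer: NOT BISIMILAR

Working:
Compute ~ classes (split until stable):
  P[0] = {{0,1,2,3,4,5,6}}
  P[1] = {{0,2},{1},{3},{4},{5},{6}}
  P[2] = {{0},{1},{2},{3},{4},{5},{6}}
stable after 3 split(s): 7 block(s)
class of 4: {4}; class of 5: {5}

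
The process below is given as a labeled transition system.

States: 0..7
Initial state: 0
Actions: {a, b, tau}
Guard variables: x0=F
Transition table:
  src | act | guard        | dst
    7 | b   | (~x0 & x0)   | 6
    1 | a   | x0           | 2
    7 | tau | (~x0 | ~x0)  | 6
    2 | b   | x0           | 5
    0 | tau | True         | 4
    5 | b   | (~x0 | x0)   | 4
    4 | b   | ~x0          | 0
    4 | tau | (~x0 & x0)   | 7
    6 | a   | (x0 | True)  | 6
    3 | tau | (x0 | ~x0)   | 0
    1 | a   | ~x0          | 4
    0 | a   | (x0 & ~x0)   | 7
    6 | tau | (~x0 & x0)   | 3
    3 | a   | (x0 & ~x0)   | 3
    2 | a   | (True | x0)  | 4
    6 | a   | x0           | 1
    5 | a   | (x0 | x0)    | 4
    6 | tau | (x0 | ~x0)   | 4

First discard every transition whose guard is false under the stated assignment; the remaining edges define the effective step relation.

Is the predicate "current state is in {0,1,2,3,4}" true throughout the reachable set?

Allowed set {0,1,2,3,4}
Reach set: {0,4}
  0: ok
  4: ok

Answer: INVARIANT HOLDS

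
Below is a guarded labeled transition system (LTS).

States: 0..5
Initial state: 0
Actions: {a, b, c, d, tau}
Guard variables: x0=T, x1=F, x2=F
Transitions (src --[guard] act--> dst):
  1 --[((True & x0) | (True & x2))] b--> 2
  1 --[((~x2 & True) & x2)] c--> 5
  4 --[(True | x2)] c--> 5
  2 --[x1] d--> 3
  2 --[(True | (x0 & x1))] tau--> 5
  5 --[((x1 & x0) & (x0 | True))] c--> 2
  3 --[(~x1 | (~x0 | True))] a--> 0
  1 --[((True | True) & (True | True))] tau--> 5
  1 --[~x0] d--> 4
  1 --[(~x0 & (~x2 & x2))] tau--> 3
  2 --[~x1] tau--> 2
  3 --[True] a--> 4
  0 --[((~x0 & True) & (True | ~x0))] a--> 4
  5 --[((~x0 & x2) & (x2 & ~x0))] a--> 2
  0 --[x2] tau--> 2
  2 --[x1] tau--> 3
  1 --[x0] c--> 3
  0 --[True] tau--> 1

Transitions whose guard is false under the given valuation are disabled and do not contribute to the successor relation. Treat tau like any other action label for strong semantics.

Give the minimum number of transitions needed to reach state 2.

Answer: 2

Trace:
BFS to 2:
  Layer 0: {0}
  Layer 1: {1}
  Layer 2: {2,3,5}
depth(2)=2, e.g. tau·b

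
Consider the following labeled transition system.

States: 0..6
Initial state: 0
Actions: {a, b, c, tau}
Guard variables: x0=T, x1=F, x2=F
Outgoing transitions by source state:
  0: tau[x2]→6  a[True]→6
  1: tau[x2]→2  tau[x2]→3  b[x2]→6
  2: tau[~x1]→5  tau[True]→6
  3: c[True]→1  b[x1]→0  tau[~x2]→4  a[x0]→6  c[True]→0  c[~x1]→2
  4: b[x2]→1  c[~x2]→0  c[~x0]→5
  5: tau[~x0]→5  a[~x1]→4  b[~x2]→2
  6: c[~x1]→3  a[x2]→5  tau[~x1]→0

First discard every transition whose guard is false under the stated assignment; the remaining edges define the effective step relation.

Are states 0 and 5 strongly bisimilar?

Refine partition for ~:
  P[0] = {{0,1,2,3,4,5,6}}
  P[1] = {{0},{1},{2},{3},{4},{5},{6}}
stable after 2 split(s): 7 block(s)
[0]={0}  [5]={5}

Answer: NOT BISIMILAR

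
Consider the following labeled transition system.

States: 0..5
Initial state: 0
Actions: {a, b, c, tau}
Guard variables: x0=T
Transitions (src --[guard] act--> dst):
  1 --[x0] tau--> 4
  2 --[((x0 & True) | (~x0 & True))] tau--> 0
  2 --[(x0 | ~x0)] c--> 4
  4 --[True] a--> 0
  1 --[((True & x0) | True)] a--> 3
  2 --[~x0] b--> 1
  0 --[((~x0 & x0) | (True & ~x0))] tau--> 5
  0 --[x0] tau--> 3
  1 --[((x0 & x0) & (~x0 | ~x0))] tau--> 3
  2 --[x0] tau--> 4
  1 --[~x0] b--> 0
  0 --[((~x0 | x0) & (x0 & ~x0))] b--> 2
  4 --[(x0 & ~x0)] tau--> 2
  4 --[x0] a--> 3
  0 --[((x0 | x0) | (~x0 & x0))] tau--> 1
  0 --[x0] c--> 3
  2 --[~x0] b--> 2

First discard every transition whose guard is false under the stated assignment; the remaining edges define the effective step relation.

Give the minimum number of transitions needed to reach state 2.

Breadth-first toward 2:
  Layer 0: {0}
  Layer 1: {1,3}
  Layer 2: {4}
2 never appears.

Answer: UNREACHABLE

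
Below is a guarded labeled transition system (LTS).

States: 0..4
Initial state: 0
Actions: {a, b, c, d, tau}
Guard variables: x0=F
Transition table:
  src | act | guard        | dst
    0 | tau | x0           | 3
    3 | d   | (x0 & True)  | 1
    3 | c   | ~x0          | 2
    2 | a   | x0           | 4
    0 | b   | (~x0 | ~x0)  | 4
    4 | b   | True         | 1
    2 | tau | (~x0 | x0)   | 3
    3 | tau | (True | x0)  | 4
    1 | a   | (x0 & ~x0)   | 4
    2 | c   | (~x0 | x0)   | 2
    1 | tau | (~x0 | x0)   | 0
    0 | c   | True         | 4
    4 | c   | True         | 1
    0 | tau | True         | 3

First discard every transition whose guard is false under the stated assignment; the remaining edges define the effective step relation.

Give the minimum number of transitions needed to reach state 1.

Layered search for 1:
  L0 = {0}
  L1 = {3,4}
  L2 = {1,2}
1 enters at depth 2; path b·b

Answer: 2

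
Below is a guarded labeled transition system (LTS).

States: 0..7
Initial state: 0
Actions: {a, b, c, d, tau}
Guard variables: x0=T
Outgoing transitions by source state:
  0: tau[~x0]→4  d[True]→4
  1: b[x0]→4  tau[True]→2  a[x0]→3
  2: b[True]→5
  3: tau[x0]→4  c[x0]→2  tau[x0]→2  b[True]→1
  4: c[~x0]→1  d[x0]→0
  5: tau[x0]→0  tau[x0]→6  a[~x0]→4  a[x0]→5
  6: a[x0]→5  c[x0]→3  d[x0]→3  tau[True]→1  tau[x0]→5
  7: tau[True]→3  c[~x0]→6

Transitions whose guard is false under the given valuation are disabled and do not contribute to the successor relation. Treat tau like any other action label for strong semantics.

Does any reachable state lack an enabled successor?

Answer: DEADLOCK-FREE

Trace:
Reach set: {0,4}
  0: d→4  [deg 1]
  4: d→0  [deg 1]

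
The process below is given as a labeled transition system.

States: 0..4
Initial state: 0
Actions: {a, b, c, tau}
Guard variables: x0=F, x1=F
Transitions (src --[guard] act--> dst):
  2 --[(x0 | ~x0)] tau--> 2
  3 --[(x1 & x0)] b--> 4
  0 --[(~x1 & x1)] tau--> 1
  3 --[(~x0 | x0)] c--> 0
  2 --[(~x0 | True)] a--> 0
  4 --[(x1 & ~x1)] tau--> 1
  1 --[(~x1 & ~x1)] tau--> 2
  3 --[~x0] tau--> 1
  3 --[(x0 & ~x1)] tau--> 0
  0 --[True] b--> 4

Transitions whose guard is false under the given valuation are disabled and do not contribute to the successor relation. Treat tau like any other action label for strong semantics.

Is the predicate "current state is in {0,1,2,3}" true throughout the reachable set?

Allowed set {0,1,2,3}
R = {0,4}
  0: ✓
  4: outside
counterexample path to 4: b

Answer: INVARIANT VIOLATED at state 4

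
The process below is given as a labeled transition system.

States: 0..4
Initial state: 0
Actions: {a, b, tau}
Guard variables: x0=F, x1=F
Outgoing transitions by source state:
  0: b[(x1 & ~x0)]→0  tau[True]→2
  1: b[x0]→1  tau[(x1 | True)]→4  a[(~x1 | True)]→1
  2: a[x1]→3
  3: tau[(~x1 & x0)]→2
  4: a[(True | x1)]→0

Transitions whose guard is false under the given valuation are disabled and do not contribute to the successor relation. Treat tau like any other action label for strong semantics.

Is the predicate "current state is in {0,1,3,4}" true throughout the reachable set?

Answer: INVARIANT VIOLATED at state 2

Trace:
Allowed set {0,1,3,4}
Reach set: {0,2}
  0: ok
  2: outside
witness against invariant: tau → 2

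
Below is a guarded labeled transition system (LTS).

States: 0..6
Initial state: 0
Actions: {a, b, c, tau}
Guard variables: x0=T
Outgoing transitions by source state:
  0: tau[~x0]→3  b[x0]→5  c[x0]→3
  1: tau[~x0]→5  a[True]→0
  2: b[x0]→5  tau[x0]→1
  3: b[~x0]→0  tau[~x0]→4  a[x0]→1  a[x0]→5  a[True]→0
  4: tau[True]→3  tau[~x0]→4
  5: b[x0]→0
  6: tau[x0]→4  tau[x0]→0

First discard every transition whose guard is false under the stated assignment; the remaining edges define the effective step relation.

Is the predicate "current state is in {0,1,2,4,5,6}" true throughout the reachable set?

Answer: INVARIANT VIOLATED at state 3

Analysis:
Allowed set {0,1,2,4,5,6}
Reach set: {0,1,3,5}
  0: ok
  1: ok
  3: ✗ unsafe
  5: ok
counterexample path to 3: c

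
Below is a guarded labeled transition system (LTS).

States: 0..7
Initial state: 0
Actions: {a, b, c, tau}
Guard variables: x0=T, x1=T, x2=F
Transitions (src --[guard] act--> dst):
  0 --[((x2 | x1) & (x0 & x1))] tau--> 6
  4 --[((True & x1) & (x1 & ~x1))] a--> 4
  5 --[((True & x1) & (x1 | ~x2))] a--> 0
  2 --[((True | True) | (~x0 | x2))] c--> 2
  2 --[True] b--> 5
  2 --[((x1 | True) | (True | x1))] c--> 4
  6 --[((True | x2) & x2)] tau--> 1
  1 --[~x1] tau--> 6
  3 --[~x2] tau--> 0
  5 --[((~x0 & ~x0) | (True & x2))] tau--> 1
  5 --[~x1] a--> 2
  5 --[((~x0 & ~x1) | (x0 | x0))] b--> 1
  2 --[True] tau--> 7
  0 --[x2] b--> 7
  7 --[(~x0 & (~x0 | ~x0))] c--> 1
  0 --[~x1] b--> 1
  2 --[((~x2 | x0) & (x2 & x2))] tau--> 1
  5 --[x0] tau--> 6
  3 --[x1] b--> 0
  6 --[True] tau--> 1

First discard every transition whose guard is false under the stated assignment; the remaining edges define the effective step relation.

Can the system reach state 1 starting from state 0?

Answer: REACHABLE

Working:
After dropping false guards: 11 live edges.
depth 0: {0}
depth 1: {6}  now seen {0,6}
depth 2: {1}  now seen {0,1,6}
R = {0,1,6}
trace reaching 1: tau·tau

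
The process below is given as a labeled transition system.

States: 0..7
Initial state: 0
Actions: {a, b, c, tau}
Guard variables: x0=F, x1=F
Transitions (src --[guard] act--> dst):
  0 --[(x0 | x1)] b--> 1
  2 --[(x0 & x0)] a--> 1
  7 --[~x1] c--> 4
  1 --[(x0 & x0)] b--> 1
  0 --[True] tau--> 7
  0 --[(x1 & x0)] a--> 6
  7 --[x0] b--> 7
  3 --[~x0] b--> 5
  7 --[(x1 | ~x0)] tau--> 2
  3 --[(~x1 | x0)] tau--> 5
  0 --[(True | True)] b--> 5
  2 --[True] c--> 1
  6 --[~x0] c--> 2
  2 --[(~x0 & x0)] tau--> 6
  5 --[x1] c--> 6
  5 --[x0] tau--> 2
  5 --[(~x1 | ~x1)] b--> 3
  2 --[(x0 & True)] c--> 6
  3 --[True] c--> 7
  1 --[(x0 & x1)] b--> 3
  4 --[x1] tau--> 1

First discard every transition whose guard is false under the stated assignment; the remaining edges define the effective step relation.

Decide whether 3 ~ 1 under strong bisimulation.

Answer: NOT BISIMILAR

Trace:
Bisimulation quotient by refinement:
  π0 = {{0,1,2,3,4,5,6,7}}
  π1 = {{0},{1,4},{2,6},{3},{5},{7}}
  π2 = {{0},{1,4},{2},{3},{5},{6},{7}}
Fixed point at round 3; 7 class(es).
class of 3: {3}; class of 1: {1,4}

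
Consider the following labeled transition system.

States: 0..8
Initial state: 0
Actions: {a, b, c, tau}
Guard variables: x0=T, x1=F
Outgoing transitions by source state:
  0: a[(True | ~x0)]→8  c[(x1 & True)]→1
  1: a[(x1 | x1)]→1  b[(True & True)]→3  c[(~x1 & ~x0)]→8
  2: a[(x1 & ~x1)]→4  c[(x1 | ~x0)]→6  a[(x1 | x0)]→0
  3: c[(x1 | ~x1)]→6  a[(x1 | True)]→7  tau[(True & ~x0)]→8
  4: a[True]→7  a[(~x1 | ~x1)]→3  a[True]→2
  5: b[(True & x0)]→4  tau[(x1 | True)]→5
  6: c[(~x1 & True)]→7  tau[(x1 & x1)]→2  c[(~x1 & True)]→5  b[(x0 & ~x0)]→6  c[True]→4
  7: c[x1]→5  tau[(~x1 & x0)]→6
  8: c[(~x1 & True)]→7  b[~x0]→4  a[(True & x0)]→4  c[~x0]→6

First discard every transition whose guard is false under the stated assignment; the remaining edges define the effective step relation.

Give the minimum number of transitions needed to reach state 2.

Answer: 3

Trace:
Layered search for 2:
  Layer 0: {0}
  Layer 1: {8}
  Layer 2: {4,7}
  Layer 3: {2,3,6}
depth(2)=3, e.g. a·a·a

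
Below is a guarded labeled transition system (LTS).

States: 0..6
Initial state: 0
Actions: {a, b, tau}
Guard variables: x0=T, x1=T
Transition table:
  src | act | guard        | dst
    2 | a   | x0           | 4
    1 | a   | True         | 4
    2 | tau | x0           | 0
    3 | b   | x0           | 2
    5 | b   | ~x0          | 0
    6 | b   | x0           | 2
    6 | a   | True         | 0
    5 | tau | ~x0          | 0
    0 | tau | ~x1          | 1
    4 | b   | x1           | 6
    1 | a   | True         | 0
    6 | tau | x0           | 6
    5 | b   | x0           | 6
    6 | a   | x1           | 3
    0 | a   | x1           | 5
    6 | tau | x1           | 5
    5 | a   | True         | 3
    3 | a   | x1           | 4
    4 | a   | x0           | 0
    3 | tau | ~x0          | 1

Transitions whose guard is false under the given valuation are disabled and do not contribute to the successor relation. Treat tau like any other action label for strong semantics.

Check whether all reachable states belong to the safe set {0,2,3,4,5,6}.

Allowed set {0,2,3,4,5,6}
Reachable = {0,2,3,4,5,6}
  0: ✓
  2: ✓
  3: ✓
  4: ✓
  5: ✓
  6: ✓

Answer: INVARIANT HOLDS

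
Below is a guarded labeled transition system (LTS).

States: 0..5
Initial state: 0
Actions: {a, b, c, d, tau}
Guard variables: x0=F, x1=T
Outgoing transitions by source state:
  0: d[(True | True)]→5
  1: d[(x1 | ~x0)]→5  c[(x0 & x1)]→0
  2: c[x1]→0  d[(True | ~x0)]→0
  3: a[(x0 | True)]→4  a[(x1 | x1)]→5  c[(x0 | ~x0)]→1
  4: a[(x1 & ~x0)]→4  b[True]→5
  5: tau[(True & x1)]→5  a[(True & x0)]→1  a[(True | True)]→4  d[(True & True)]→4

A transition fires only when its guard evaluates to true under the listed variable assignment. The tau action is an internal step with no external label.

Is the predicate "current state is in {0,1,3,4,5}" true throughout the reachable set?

Answer: INVARIANT HOLDS

Trace:
Allowed set {0,1,3,4,5}
Reach set: {0,4,5}
  0: ok
  4: ok
  5: ok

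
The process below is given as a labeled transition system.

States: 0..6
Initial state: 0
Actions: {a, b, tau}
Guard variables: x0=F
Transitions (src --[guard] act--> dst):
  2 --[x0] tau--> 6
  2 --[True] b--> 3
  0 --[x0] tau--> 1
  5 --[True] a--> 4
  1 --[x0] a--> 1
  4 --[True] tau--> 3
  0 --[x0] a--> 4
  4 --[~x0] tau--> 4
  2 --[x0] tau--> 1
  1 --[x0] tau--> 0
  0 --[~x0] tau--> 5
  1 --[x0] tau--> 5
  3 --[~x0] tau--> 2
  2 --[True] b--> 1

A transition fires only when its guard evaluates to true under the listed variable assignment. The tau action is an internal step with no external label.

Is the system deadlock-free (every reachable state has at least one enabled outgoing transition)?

Answer: DEADLOCK at state 1

Working:
Reachable = {0,1,2,3,4,5}
  0: tau→5  [deg 1]
  1: ∅  [no exit]
  2: b→1  b→3  [deg 2]
  3: tau→2  [deg 1]
  4: tau→3  tau→4  [deg 2]
  5: a→4  [deg 1]
trace reaching 1: tau·a·tau·tau·b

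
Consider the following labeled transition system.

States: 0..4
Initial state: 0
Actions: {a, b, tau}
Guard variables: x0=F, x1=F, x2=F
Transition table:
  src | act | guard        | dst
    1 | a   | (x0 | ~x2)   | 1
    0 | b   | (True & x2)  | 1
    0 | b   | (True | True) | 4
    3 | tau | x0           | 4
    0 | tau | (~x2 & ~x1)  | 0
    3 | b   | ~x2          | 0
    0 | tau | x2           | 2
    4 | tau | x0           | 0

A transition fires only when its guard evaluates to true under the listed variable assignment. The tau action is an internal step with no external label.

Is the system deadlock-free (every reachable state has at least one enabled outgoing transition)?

Answer: DEADLOCK at state 4

Analysis:
R = {0,4}
  0: b→4  tau→0  [2 out]
  4: ∅  [deadlock]
witness 4: b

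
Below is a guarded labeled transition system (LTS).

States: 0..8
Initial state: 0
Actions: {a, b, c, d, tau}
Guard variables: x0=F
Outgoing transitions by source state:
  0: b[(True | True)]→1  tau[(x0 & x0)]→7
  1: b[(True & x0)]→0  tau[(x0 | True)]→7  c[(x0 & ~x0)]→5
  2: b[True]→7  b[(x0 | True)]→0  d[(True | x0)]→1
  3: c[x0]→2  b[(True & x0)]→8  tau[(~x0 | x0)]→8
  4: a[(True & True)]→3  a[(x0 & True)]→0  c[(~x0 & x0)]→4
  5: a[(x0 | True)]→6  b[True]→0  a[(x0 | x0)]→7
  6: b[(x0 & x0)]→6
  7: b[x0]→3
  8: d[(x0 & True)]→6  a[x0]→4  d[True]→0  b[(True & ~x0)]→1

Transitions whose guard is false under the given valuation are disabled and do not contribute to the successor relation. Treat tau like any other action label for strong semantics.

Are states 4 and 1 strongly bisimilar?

Answer: NOT BISIMILAR

Analysis:
Refine partition for ~:
  π0 = {{0,1,2,3,4,5,6,7,8}}
  π1 = {{0},{1,3},{2,8},{4},{5},{6,7}}
  π2 = {{0},{1},{2},{3},{4},{5},{6,7},{8}}
stable after 3 split(s): 8 block(s)
[4]={4}  [1]={1}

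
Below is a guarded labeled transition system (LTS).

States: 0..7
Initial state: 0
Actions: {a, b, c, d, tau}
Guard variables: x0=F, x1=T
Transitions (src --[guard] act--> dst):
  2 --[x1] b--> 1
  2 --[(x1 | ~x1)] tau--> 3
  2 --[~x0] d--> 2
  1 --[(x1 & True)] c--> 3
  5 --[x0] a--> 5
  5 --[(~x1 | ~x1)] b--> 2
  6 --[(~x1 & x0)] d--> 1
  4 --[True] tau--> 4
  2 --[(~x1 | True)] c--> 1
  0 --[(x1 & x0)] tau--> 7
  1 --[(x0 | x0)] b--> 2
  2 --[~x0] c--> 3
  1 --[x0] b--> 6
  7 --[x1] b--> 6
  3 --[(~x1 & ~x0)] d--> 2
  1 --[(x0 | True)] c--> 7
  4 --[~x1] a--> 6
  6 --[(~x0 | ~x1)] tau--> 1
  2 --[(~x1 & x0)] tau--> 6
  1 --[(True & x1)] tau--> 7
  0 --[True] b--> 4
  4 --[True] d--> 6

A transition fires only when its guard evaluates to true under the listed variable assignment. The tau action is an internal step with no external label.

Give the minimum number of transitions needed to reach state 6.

Answer: 2

Analysis:
Layered search for 6:
  depth 0: {0}
  depth 1: {4}
  depth 2: {6}
depth(6)=2, e.g. b·d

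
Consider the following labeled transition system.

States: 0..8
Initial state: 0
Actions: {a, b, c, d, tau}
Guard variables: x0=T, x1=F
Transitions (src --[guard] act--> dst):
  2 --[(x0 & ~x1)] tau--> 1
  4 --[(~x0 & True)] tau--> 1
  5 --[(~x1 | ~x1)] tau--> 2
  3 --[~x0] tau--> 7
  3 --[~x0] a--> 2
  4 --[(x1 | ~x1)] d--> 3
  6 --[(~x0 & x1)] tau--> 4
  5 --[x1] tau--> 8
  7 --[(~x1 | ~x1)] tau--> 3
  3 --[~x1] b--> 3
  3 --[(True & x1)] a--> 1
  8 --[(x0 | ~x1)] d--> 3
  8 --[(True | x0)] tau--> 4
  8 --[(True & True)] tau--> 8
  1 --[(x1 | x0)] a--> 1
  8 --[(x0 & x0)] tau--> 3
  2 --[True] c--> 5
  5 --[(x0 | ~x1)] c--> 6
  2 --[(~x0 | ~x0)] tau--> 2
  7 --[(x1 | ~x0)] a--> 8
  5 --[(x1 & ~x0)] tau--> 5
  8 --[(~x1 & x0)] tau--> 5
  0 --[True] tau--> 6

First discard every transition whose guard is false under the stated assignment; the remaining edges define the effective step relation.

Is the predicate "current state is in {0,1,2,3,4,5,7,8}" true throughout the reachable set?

Allowed set {0,1,2,3,4,5,7,8}
R = {0,6}
  0: ✓
  6: VIOLATES
reach 6 via tau — violates

Answer: INVARIANT VIOLATED at state 6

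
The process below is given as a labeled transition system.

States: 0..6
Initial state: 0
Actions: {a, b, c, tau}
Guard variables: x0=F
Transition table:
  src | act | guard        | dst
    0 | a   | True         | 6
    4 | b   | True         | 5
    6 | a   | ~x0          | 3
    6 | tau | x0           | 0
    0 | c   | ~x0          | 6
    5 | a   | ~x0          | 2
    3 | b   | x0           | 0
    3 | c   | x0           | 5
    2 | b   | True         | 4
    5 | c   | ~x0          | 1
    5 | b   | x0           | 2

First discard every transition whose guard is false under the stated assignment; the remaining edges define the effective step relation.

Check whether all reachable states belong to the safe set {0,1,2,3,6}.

Allowed set {0,1,2,3,6}
Reachable = {0,3,6}
  0: ✓
  3: ✓
  6: ✓

Answer: INVARIANT HOLDS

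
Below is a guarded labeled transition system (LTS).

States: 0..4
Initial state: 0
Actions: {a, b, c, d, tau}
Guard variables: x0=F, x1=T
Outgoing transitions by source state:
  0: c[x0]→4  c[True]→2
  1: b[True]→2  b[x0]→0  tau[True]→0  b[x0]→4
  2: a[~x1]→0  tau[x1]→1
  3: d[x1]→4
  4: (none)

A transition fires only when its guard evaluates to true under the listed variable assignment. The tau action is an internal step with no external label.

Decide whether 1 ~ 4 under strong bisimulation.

Refine partition for ~:
  π0 = {{0,1,2,3,4}}
  π1 = {{0},{1},{2},{3},{4}}
stable after 2 split(s): 5 block(s)
class of 1: {1}; class of 4: {4}

Answer: NOT BISIMILAR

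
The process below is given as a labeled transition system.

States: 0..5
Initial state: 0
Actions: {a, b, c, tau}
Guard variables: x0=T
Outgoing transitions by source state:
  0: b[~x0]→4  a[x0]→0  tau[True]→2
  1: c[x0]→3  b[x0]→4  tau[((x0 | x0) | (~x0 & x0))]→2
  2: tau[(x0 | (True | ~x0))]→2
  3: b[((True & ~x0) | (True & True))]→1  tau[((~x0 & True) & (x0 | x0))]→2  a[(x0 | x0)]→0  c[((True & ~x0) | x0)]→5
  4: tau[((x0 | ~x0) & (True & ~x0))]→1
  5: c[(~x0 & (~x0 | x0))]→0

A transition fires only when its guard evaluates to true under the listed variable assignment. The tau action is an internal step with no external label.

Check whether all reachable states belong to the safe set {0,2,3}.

Answer: INVARIANT HOLDS

Analysis:
Inv-set: {0,2,3}
Reachable = {0,2}
  0: safe
  2: safe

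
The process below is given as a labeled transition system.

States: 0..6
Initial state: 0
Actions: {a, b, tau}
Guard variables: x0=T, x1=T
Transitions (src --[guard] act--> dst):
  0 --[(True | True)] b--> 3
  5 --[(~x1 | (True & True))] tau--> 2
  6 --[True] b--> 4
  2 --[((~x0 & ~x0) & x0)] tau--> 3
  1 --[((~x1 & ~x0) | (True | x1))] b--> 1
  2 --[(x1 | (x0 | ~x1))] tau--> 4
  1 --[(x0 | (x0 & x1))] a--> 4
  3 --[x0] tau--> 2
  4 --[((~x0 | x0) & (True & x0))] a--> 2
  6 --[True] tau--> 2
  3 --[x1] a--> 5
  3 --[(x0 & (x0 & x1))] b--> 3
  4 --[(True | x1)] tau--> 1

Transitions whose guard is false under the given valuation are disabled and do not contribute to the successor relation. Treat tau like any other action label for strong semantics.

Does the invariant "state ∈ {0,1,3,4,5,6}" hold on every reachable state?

Answer: INVARIANT VIOLATED at state 2

Working:
Allowed set {0,1,3,4,5,6}
R = {0,1,2,3,4,5}
  0: safe
  1: safe
  2: ✗ unsafe
  3: safe
  4: safe
  5: safe
counterexample path to 2: b·tau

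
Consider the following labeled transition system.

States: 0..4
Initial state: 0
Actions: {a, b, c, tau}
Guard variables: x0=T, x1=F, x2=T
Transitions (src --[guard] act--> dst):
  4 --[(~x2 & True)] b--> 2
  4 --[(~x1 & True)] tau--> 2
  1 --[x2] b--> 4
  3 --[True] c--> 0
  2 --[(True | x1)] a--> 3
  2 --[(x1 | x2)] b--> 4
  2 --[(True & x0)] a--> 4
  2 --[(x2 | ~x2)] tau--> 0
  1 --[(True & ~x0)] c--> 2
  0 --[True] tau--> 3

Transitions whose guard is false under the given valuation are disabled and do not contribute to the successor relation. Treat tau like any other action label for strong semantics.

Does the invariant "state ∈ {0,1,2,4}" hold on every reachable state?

Safe = {0,1,2,4}
R = {0,3}
  0: safe
  3: ✗ unsafe
counterexample path to 3: tau

Answer: INVARIANT VIOLATED at state 3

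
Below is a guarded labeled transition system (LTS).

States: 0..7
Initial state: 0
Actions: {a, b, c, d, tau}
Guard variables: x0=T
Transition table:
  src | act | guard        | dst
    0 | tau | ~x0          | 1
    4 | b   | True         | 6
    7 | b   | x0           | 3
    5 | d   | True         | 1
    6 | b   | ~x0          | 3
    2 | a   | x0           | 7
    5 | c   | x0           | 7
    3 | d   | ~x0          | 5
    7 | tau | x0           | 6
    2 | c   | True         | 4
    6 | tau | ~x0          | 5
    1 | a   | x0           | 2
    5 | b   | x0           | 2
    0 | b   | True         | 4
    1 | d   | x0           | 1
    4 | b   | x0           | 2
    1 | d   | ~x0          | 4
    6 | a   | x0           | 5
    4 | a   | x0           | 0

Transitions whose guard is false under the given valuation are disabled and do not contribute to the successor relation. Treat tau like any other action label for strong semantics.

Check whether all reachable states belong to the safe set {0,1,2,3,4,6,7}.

Allowed set {0,1,2,3,4,6,7}
Reachable = {0,1,2,3,4,5,6,7}
  0: ok
  1: ok
  2: ok
  3: ok
  4: ok
  5: ✗ unsafe
  6: ok
  7: ok
witness against invariant: b·b·a → 5

Answer: INVARIANT VIOLATED at state 5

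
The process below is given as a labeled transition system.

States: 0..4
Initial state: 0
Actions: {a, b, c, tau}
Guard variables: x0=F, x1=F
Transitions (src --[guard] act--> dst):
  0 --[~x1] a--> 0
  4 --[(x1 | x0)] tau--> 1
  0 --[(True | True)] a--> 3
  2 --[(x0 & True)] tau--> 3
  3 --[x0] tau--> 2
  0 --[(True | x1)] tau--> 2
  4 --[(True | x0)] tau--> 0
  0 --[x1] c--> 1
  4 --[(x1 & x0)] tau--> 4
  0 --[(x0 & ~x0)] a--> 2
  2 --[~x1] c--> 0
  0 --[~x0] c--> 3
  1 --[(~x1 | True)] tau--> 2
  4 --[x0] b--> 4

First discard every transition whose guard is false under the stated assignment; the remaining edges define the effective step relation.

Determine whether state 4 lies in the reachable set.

Answer: UNREACHABLE

Trace:
7 transition(s) survive guard evaluation.
L0 = {0}
L1 = {2,3}  total {0,2,3}
Reachable = {0,2,3}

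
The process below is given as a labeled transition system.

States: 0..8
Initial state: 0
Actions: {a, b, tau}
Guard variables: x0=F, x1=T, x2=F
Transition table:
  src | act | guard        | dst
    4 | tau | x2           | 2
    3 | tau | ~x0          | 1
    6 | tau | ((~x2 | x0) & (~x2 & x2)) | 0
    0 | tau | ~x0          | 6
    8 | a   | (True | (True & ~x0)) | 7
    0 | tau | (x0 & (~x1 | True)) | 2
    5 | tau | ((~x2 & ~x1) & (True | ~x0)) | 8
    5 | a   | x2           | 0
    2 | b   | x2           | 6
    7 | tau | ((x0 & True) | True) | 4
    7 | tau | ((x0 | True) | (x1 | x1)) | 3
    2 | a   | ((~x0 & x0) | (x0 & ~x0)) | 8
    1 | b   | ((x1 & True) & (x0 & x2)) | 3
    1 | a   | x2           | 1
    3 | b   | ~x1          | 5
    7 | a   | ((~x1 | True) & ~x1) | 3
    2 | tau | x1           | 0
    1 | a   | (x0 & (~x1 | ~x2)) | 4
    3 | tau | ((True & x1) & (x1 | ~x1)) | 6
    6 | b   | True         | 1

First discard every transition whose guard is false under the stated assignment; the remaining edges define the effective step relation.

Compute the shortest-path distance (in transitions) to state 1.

BFS to 1:
  Layer 0: {0}
  Layer 1: {6}
  Layer 2: {1}
first hit 1 at d=2 via tau·b

Answer: 2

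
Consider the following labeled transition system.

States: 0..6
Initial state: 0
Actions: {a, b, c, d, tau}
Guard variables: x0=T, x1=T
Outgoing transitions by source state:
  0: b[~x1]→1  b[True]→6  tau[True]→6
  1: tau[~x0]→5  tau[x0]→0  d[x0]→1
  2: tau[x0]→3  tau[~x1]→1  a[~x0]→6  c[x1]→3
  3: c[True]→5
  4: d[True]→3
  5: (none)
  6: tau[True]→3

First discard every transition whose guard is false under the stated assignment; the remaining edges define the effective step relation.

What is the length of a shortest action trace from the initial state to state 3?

Answer: 2

Trace:
Layered search for 3:
  depth 0: {0}
  depth 1: {6}
  depth 2: {3}
3 enters at depth 2; path b·tau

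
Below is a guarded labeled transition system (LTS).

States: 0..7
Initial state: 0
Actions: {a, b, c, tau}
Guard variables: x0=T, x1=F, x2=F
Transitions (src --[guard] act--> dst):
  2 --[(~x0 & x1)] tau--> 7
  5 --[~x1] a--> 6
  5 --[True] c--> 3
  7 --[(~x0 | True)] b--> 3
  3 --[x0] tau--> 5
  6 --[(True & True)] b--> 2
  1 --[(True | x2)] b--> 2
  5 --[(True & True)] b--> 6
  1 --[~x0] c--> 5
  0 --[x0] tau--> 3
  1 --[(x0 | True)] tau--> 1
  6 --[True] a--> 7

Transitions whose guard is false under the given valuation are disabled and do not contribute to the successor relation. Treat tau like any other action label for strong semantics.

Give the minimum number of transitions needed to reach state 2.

Breadth-first toward 2:
  depth 0: {0}
  depth 1: {3}
  depth 2: {5}
  depth 3: {6}
  depth 4: {2,7}
2 enters at depth 4; path tau·tau·a·b

Answer: 4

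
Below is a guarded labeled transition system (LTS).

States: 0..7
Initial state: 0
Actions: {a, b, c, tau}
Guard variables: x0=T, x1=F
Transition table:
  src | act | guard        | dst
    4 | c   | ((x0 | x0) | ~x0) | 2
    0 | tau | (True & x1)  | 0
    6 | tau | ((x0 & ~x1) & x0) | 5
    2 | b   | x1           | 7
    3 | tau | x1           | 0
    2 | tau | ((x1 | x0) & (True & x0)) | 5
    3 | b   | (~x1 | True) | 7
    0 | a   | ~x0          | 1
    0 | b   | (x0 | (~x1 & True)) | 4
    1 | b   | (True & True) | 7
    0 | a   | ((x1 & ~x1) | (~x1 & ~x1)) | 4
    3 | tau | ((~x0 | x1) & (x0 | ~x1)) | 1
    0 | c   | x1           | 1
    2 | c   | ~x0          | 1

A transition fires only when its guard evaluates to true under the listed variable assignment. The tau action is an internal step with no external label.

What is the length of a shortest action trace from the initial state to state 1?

Layered search for 1:
  L0 = {0}
  L1 = {4}
  L2 = {2}
  L3 = {5}
1 never appears.

Answer: UNREACHABLE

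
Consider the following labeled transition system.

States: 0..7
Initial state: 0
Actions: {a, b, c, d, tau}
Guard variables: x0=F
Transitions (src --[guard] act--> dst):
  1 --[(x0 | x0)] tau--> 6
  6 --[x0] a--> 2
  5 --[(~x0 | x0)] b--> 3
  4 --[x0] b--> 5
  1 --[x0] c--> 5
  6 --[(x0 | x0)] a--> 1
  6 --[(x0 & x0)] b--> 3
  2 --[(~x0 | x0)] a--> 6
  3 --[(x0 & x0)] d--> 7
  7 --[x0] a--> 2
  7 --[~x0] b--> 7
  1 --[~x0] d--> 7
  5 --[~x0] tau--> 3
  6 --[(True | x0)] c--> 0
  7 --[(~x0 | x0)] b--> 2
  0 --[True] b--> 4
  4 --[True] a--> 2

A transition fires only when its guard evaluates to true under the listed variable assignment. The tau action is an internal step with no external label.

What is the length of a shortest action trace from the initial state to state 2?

Layered search for 2:
  depth 0: {0}
  depth 1: {4}
  depth 2: {2}
depth(2)=2, e.g. b·a

Answer: 2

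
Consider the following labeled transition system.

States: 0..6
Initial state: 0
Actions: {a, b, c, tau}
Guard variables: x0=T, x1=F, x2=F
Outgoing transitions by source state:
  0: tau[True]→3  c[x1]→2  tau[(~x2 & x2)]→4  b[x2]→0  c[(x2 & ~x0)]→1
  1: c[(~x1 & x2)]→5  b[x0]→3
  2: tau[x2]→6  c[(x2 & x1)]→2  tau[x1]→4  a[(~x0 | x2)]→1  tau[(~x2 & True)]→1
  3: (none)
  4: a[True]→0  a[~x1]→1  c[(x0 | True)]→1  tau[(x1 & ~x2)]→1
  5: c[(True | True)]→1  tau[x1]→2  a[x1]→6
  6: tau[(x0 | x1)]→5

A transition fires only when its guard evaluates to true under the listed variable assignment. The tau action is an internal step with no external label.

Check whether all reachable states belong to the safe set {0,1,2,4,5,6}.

Answer: INVARIANT VIOLATED at state 3

Analysis:
Inv-set: {0,1,2,4,5,6}
R = {0,3}
  0: ✓
  3: outside
reach 3 via tau — violates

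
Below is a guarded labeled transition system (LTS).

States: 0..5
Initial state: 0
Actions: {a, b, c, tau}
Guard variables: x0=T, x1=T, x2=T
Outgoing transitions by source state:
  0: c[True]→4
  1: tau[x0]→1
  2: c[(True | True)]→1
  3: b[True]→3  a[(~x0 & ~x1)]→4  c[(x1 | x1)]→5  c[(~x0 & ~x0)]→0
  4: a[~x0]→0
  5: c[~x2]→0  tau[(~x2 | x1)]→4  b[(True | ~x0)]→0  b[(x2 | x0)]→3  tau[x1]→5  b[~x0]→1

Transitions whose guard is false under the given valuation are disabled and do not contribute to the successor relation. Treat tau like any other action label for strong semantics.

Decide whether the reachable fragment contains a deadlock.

Answer: DEADLOCK at state 4

Trace:
Reach set: {0,4}
  0: c→4  [deg 1]
  4: ∅  [no exit]
witness 4: c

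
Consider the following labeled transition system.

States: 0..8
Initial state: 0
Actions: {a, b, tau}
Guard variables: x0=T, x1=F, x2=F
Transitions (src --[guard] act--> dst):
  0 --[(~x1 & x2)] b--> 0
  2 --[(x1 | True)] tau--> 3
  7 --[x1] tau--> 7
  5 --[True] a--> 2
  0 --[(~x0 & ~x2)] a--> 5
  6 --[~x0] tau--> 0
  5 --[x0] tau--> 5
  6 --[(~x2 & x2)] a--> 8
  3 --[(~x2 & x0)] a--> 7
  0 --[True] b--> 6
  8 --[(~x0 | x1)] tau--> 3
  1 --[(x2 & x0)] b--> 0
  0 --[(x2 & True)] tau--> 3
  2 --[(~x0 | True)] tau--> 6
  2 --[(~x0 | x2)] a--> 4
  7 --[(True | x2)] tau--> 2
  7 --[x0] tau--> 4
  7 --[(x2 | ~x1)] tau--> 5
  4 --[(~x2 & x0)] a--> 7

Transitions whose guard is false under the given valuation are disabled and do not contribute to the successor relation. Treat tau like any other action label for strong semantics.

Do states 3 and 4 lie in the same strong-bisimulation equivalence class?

Refine partition for ~:
  P[0] = {{0,1,2,3,4,5,6,7,8}}
  P[1] = {{0},{1,6,8},{2,7},{3,4},{5}}
  P[2] = {{0},{1,6,8},{2},{3,4},{5},{7}}
stable after 3 split(s): 6 block(s)
3∈{3,4}, 4∈{3,4}

Answer: BISIMILAR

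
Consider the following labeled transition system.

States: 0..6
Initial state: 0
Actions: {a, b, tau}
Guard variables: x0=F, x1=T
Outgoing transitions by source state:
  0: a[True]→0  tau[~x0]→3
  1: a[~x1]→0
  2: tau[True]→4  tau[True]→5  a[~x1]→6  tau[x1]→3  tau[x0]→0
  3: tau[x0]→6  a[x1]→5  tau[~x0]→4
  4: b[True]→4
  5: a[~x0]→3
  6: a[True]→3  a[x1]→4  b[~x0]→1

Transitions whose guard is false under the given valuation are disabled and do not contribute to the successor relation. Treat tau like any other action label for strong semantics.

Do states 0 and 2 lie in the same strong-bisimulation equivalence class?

Answer: NOT BISIMILAR

Working:
Compute ~ classes (split until stable):
  π0 = {{0,1,2,3,4,5,6}}
  π1 = {{0,3},{1},{2},{4},{5},{6}}
  π2 = {{0},{1},{2},{3},{4},{5},{6}}
stable after 3 split(s): 7 block(s)
[0]={0}  [2]={2}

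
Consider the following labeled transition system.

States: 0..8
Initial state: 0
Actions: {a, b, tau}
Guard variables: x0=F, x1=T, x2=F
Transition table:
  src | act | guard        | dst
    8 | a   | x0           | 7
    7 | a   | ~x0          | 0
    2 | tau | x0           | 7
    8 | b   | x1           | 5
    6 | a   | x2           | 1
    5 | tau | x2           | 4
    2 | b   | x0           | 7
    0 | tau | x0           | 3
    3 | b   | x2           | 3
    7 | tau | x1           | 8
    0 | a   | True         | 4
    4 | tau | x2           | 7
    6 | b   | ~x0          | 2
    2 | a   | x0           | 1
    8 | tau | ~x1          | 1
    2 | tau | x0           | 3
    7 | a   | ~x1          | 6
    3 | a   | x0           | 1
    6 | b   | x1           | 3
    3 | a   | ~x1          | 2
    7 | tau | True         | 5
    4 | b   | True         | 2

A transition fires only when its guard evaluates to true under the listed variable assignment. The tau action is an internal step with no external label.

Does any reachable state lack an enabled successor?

Answer: DEADLOCK at state 2

Trace:
Reach set: {0,2,4}
  0: a→4  [deg 1]
  2: ∅  [STUCK]
  4: b→2  [deg 1]
Path to 2: a·b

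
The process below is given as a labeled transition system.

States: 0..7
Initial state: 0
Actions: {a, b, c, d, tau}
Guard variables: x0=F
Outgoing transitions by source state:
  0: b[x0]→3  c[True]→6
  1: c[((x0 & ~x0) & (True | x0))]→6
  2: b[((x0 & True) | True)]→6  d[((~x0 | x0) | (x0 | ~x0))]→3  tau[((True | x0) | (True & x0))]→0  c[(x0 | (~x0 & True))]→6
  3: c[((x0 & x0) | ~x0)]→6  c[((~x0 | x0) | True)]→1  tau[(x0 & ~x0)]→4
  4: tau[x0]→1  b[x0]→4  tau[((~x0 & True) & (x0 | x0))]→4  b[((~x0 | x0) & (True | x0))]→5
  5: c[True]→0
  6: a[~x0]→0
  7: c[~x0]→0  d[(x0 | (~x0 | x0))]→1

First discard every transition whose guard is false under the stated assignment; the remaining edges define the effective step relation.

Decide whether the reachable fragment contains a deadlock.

Reachable = {0,6}
  0: c→6  [1 out]
  6: a→0  [1 out]

Answer: DEADLOCK-FREE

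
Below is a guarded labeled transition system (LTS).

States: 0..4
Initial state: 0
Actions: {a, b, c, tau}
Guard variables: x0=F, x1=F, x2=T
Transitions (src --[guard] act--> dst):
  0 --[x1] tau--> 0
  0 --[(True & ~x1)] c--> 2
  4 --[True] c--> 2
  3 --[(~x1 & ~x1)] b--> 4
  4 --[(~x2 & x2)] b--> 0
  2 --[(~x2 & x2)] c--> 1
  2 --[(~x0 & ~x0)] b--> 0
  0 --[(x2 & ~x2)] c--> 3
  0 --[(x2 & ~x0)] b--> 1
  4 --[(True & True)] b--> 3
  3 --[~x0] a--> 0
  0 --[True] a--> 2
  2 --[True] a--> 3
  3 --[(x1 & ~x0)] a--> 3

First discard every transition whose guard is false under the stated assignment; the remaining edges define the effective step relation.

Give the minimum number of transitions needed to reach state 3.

Answer: 2

Trace:
BFS to 3:
  L0 = {0}
  L1 = {1,2}
  L2 = {3}
depth(3)=2, e.g. a·a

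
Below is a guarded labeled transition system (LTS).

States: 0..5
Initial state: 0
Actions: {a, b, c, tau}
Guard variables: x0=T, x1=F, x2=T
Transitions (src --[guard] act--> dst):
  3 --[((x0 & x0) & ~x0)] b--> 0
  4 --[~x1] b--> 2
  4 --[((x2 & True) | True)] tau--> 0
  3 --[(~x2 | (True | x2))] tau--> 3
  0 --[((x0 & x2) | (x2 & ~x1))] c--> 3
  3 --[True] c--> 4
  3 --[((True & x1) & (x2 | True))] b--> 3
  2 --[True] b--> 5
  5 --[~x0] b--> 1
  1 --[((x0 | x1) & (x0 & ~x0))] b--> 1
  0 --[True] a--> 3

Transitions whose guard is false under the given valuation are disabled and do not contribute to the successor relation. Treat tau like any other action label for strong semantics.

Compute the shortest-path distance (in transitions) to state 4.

Answer: 2

Working:
BFS to 4:
  depth 0: {0}
  depth 1: {3}
  depth 2: {4}
depth(4)=2, e.g. a·c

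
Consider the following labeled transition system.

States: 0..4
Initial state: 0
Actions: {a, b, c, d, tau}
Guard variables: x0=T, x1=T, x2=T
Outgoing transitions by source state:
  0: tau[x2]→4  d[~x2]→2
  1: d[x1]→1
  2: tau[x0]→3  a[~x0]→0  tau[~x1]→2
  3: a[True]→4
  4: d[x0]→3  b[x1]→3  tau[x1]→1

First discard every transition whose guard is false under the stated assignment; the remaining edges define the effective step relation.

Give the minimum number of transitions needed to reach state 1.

Answer: 2

Analysis:
Layered search for 1:
  Layer 0: {0}
  Layer 1: {4}
  Layer 2: {1,3}
first hit 1 at d=2 via tau·tau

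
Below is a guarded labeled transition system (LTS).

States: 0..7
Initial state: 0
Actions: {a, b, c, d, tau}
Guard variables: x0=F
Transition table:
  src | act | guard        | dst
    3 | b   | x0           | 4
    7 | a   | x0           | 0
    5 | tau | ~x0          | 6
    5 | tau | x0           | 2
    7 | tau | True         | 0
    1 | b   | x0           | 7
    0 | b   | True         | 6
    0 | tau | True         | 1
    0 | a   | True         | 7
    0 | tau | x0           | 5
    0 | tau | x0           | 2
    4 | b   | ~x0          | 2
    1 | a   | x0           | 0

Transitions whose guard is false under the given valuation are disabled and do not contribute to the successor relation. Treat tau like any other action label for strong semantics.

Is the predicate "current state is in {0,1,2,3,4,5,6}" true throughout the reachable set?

Answer: INVARIANT VIOLATED at state 7

Trace:
Allowed set {0,1,2,3,4,5,6}
R = {0,1,6,7}
  0: ok
  1: ok
  6: ok
  7: ✗ unsafe
counterexample path to 7: a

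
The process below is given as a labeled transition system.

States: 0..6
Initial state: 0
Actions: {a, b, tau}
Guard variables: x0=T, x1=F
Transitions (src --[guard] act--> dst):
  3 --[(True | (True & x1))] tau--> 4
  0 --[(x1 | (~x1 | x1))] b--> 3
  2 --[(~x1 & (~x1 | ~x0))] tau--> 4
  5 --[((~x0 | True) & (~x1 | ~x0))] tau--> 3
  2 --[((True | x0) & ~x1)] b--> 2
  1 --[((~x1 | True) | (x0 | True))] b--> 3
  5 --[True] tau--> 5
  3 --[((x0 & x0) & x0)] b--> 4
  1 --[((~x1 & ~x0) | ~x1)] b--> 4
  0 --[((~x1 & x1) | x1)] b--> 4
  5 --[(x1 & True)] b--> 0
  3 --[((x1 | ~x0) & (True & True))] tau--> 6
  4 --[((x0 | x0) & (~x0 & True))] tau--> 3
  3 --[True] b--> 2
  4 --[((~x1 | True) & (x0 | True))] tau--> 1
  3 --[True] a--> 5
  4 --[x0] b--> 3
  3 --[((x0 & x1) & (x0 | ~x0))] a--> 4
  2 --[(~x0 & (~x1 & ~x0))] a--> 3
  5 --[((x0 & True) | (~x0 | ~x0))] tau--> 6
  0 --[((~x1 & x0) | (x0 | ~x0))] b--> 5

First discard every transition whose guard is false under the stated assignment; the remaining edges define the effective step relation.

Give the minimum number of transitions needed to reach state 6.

Layered search for 6:
  depth 0: {0}
  depth 1: {3,5}
  depth 2: {2,4,6}
first hit 6 at d=2 via b·tau

Answer: 2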